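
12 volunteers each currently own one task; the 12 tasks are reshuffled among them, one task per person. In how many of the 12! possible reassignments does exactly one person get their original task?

Choose which one of the 12 is fixed: C(12,1) = 12.
The other 11 form a derangement: !11 = 14684570.
Total: 12 × 14684570 = 176214840.

176214840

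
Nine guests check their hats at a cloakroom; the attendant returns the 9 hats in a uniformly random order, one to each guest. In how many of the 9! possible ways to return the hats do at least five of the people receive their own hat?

1339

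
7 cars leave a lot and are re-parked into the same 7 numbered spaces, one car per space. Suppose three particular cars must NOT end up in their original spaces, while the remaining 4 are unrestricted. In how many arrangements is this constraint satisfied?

3216

Let A_j be the event that the j-th constrained one is fixed. By inclusion-exclusion over the 3 events:
Σ_{j=0}^{3} (-1)^j C(3,j)(7-j)!
= C(3,0)·7! - C(3,1)·6! + C(3,2)·5! - C(3,3)·4!
= 5040 - 2160 + 360 - 24
= 3216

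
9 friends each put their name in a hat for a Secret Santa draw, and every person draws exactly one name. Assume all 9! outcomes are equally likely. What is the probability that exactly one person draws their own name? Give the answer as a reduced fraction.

2119/5760

Favorable outcomes: C(9,1)·!8 = 9·14833 = 133497.
Total outcomes: 9! = 362880.
Probability = 133497/362880 = 2119/5760.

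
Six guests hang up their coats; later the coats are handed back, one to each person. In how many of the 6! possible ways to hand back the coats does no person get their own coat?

265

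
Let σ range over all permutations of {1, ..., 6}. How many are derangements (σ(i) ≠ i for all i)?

!6 = 6! · Σ_{k=0}^{6} (-1)^k/k!
= 6! - 6!/1! + 6!/2! - 6!/3! + 6!/4! - 6!/5! + 6!/6!
= 720 - 720 + 360 - 120 + 30 - 6 + 1
= 265

265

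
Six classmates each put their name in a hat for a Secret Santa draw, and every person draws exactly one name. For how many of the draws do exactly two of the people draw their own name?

Choose which 2 of the 6 are fixed: C(6,2) = 15.
The remaining 4 must be deranged: !4 = 9.
Total: 15 × 9 = 135.

135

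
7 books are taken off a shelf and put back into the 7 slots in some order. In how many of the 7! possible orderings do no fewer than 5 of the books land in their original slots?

# with exactly i fixed is C(7,i)·!(7-i); sum over i=5..7:
  i=5: C(7,5)·!2 = 21·1 = 21
  i=6: C(7,6)·!1 = 7·0 = 0
  i=7: C(7,7)·!0 = 1·1 = 1
Total = 22.

22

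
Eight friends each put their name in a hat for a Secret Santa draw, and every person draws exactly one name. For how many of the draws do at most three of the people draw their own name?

Sum C(8,i)·!(8-i) for i = 0..3:
  i=0: C(8,0)·!8 = 1·14833 = 14833
  i=1: C(8,1)·!7 = 8·1854 = 14832
  i=2: C(8,2)·!6 = 28·265 = 7420
  i=3: C(8,3)·!5 = 56·44 = 2464
Total = 39549.

39549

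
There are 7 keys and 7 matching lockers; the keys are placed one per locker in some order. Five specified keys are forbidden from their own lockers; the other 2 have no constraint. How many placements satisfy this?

Let A_j be the event that the j-th constrained one is fixed. By inclusion-exclusion over the 5 events:
Σ_{j=0}^{5} (-1)^j C(5,j)(7-j)!
= C(5,0)·7! - C(5,1)·6! + C(5,2)·5! - C(5,3)·4! + C(5,4)·3! - C(5,5)·2!
= 5040 - 3600 + 1200 - 240 + 30 - 2
= 2428

2428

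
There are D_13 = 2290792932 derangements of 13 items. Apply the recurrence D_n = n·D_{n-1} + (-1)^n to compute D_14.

D_14 = 14·2290792932 + 1 = 32071101049.

32071101049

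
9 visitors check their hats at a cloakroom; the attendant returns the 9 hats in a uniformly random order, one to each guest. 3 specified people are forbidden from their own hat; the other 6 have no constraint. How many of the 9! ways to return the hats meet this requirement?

256320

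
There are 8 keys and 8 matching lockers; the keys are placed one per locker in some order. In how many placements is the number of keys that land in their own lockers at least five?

141

# with exactly i fixed is C(8,i)·!(8-i); sum over i=5..8:
  i=5: C(8,5)·!3 = 56·2 = 112
  i=6: C(8,6)·!2 = 28·1 = 28
  i=7: C(8,7)·!1 = 8·0 = 0
  i=8: C(8,8)·!0 = 1·1 = 1
Total = 141.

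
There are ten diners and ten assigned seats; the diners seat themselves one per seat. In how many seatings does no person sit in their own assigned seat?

Use !n = (n-1)(!(n-1) + !(n-2)).
!10 = 9·(133496 + 14833) = 9·148329 = 1334961

1334961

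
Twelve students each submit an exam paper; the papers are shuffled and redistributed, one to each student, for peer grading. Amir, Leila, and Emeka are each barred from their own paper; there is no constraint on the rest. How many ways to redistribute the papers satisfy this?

Let A_j be the event that the j-th constrained one is fixed. By inclusion-exclusion over the 3 events:
Σ_{j=0}^{3} (-1)^j C(3,j)(12-j)!
= C(3,0)·12! - C(3,1)·11! + C(3,2)·10! - C(3,3)·9!
= 479001600 - 119750400 + 10886400 - 362880
= 369774720

369774720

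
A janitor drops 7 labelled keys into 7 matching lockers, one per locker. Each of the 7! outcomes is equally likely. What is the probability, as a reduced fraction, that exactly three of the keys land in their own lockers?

1/16

Favorable outcomes: C(7,3)·!4 = 35·9 = 315.
Total outcomes: 7! = 5040.
Probability = 315/5040 = 1/16.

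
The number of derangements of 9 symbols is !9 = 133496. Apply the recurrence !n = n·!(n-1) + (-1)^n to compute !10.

!10 = 10·133496 + 1 = 1334961.

1334961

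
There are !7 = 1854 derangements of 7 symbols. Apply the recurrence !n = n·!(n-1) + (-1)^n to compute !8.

14833

!8 = 8·1854 + 1 = 14833.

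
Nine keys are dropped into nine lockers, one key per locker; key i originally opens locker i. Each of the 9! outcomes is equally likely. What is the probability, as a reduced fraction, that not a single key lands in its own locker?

Favorable outcomes: !9 = 133496.
Total outcomes: 9! = 362880.
Probability = 133496/362880 = 16687/45360.

16687/45360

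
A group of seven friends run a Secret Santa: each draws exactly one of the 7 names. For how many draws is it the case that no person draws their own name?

The subfactorial !7 = [7!/e] (nearest integer).
7! = 5040, and 5040/e ≈ 1854.11, so !7 = 1854.

1854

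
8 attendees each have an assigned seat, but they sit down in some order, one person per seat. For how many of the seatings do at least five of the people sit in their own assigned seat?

# with exactly i fixed is C(8,i)·!(8-i); sum over i=5..8:
  i=5: C(8,5)·!3 = 56·2 = 112
  i=6: C(8,6)·!2 = 28·1 = 28
  i=7: C(8,7)·!1 = 8·0 = 0
  i=8: C(8,8)·!0 = 1·1 = 1
Total = 141.

141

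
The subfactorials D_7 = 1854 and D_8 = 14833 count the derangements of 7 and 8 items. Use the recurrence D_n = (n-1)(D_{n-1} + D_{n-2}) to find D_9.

D_9 = (9-1)·(D_8 + D_7) = 8·(14833 + 1854) = 8·16687 = 133496.

133496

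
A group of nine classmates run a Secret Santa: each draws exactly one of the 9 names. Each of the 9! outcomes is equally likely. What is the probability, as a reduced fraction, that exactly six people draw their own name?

Favorable outcomes: C(9,6)·!3 = 84·2 = 168.
Total outcomes: 9! = 362880.
Probability = 168/362880 = 1/2160.

1/2160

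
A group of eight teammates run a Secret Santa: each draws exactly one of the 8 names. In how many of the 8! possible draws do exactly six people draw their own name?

Choose which 6 of the 8 are fixed: C(8,6) = 28.
The remaining 2 must be deranged: !2 = 1.
Total: 28 × 1 = 28.

28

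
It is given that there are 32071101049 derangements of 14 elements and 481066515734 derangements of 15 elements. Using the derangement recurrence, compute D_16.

D_16 = (16-1)·(D_15 + D_14) = 15·(481066515734 + 32071101049) = 15·513137616783 = 7697064251745.

7697064251745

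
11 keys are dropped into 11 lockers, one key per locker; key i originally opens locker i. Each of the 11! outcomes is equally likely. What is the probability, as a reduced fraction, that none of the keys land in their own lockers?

1468457/3991680

Favorable outcomes: !11 = 14684570.
Total outcomes: 11! = 39916800.
Probability = 14684570/39916800 = 1468457/3991680.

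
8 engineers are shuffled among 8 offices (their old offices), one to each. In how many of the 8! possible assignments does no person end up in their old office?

14833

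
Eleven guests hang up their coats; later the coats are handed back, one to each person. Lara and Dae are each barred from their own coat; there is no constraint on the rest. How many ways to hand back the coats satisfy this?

33022080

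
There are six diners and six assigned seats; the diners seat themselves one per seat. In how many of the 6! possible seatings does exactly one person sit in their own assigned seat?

264

Choose which one of the 6 is fixed: C(6,1) = 6.
The other 5 form a derangement: !5 = 44.
Total: 6 × 44 = 264.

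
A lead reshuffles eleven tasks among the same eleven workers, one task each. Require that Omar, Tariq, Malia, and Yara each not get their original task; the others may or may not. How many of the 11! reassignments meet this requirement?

27422640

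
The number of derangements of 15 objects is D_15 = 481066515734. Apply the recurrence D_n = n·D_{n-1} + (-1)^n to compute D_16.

7697064251745

D_16 = 16·481066515734 + 1 = 7697064251745.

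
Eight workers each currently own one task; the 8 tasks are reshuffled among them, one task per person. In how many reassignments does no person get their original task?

By inclusion-exclusion, !8 = Σ (-1)^k · 8!/k! for k=0..8
= 8! - 8!/1! + 8!/2! - 8!/3! + 8!/4! - 8!/5! + 8!/6! - 8!/7! + 8!/8!
= 40320 - 40320 + 20160 - 6720 + 1680 - 336 + 56 - 8 + 1
= 14833

14833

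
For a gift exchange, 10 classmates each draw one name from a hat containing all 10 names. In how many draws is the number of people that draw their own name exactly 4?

55650

Choose which 4 of the 10 are fixed: C(10,4) = 210.
The other 6 form a derangement: !6 = 265.
Total: 210 × 265 = 55650.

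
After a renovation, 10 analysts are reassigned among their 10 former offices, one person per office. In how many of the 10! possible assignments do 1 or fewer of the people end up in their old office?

Sum C(10,i)·!(10-i) for i = 0..1:
  i=0: C(10,0)·!10 = 1·1334961 = 1334961
  i=1: C(10,1)·!9 = 10·133496 = 1334960
Total = 2669921.

2669921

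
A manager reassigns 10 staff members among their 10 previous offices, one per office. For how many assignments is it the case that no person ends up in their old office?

1334961

The number of derangements of 10 is !10 = Σ_{k=0}^{10} (-1)^k·10!/k!
= 10! - 10!/1! + 10!/2! - 10!/3! + 10!/4! - 10!/5! + 10!/6! - 10!/7! + 10!/8! - 10!/9! + 10!/10!
= 3628800 - 3628800 + 1814400 - 604800 + 151200 - 30240 + 5040 - 720 + 90 - 10 + 1
= 1334961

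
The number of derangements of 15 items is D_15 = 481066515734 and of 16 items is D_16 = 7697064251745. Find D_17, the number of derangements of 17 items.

D_17 = (17-1)·(D_16 + D_15) = 16·(7697064251745 + 481066515734) = 16·8178130767479 = 130850092279664.

130850092279664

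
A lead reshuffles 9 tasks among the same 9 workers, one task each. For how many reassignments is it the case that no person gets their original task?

The subfactorial !9 = [9!/e] (nearest integer).
9! = 362880, and 362880/e ≈ 133496.09, so !9 = 133496.

133496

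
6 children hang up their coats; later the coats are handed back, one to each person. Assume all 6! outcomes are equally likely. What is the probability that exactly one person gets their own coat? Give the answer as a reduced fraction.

Favorable outcomes: C(6,1)·!5 = 6·44 = 264.
Total outcomes: 6! = 720.
Probability = 264/720 = 11/30.

11/30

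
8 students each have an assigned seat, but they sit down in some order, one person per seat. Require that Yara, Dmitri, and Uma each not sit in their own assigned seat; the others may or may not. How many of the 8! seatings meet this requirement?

Inclusion-exclusion on the 3 forbidden self-matches:
Σ_{j=0}^{3} (-1)^j C(3,j)(8-j)!
= C(3,0)·8! - C(3,1)·7! + C(3,2)·6! - C(3,3)·5!
= 40320 - 15120 + 2160 - 120
= 27240

27240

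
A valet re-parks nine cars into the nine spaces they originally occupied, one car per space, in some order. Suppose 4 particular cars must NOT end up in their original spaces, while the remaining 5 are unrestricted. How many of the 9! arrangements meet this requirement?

Let A_j be the event that the j-th constrained one is fixed. By inclusion-exclusion over the 4 events:
Σ_{j=0}^{4} (-1)^j C(4,j)(9-j)!
= C(4,0)·9! - C(4,1)·8! + C(4,2)·7! - C(4,3)·6! + C(4,4)·5!
= 362880 - 161280 + 30240 - 2880 + 120
= 229080

229080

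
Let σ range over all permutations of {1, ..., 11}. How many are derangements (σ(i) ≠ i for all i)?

By inclusion-exclusion, !11 = Σ (-1)^k · 11!/k! for k=0..11
= 11! - 11!/1! + 11!/2! - 11!/3! + 11!/4! - 11!/5! + 11!/6! - 11!/7! + 11!/8! - 11!/9! + 11!/10! - 11!/11!
= 39916800 - 39916800 + 19958400 - 6652800 + 1663200 - 332640 + 55440 - 7920 + 990 - 110 + 11 - 1
= 14684570

14684570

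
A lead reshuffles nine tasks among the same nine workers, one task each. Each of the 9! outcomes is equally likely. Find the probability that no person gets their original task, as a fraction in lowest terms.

16687/45360

Favorable outcomes: !9 = 133496.
Total outcomes: 9! = 362880.
Probability = 133496/362880 = 16687/45360.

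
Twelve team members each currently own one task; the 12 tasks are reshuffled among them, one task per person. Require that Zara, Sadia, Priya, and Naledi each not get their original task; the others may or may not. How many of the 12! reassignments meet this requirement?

339696000

Inclusion-exclusion on the 4 forbidden self-matches:
Σ_{j=0}^{4} (-1)^j C(4,j)(12-j)!
= C(4,0)·12! - C(4,1)·11! + C(4,2)·10! - C(4,3)·9! + C(4,4)·8!
= 479001600 - 159667200 + 21772800 - 1451520 + 40320
= 339696000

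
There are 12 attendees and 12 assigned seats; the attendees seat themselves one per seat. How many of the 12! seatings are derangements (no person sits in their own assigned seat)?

By inclusion-exclusion, !12 = Σ (-1)^k · 12!/k! for k=0..12
= 12! - 12!/1! + 12!/2! - 12!/3! + 12!/4! - 12!/5! + 12!/6! - 12!/7! + 12!/8! - 12!/9! + 12!/10! - 12!/11! + 12!/12!
= 479001600 - 479001600 + 239500800 - 79833600 + 19958400 - 3991680 + 665280 - 95040 + 11880 - 1320 + 132 - 12 + 1
= 176214841

176214841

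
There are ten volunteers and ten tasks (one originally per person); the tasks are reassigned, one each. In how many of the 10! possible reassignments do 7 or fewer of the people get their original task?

3628754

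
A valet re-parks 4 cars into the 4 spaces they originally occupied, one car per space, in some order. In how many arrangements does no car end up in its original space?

9

The subfactorial !4 = [4!/e] (nearest integer).
4! = 24, and 24/e ≈ 8.83, so !4 = 9.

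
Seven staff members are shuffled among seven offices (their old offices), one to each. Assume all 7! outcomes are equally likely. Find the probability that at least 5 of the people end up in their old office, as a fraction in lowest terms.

Favorable outcomes: Σ_{i≥5} C(7,i)·!(7-i) = 21·1 + 7·0 + 1·1 = 22.
Total outcomes: 7! = 5040.
Probability = 22/5040 = 11/2520.

11/2520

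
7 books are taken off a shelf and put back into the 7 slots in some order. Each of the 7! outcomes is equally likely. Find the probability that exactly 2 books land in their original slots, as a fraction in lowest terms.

Favorable outcomes: C(7,2)·!5 = 21·44 = 924.
Total outcomes: 7! = 5040.
Probability = 924/5040 = 11/60.

11/60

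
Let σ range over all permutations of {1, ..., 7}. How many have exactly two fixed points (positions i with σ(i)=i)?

924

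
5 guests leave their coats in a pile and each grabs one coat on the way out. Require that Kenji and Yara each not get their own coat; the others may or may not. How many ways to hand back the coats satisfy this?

Let A_j be the event that the j-th constrained one is fixed. By inclusion-exclusion over the 2 events:
Σ_{j=0}^{2} (-1)^j C(2,j)(5-j)!
= C(2,0)·5! - C(2,1)·4! + C(2,2)·3!
= 120 - 48 + 6
= 78

78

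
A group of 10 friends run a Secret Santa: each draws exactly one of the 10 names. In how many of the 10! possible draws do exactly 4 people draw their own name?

Choose which 4 of the 10 are fixed: C(10,4) = 210.
The remaining 6 must be deranged: !6 = 265.
Total: 210 × 265 = 55650.

55650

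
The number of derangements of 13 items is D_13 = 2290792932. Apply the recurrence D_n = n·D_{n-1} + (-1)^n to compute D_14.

D_14 = 14·2290792932 + 1 = 32071101049.

32071101049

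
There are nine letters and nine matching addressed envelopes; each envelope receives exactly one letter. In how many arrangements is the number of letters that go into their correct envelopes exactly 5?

Choose which 5 of the 9 are fixed: C(9,5) = 126.
The remaining 4 must be deranged: !4 = 9.
Total: 126 × 9 = 1134.

1134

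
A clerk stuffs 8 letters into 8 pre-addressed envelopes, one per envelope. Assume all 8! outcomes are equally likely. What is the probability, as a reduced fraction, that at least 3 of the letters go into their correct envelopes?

Favorable outcomes: Σ_{i≥3} C(8,i)·!(8-i) = 56·44 + 70·9 + 56·2 + 28·1 + 8·0 + 1·1 = 3235.
Total outcomes: 8! = 40320.
Probability = 3235/40320 = 647/8064.

647/8064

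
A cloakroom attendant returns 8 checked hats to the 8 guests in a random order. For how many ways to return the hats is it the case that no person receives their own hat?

14833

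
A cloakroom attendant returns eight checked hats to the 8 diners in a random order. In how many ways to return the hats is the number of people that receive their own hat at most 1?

29665

Sum C(8,i)·!(8-i) for i = 0..1:
  i=0: C(8,0)·!8 = 1·14833 = 14833
  i=1: C(8,1)·!7 = 8·1854 = 14832
Total = 29665.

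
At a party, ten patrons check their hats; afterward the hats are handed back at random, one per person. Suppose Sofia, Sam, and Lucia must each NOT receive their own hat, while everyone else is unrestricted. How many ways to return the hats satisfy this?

2656080

Let A_j be the event that the j-th constrained one is fixed. By inclusion-exclusion over the 3 events:
Σ_{j=0}^{3} (-1)^j C(3,j)(10-j)!
= C(3,0)·10! - C(3,1)·9! + C(3,2)·8! - C(3,3)·7!
= 3628800 - 1088640 + 120960 - 5040
= 2656080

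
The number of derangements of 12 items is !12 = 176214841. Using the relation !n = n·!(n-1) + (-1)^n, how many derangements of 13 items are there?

2290792932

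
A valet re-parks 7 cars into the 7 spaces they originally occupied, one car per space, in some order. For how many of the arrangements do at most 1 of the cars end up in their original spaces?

3709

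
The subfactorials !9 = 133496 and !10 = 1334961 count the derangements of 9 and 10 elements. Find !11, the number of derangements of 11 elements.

!11 = (11-1)·(!10 + !9) = 10·(1334961 + 133496) = 10·1468457 = 14684570.

14684570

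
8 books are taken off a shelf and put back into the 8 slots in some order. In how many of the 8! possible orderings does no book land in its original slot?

14833

Recurrence: !8 = 7·(!7 + !6).
!8 = 7·(1854 + 265) = 7·2119 = 14833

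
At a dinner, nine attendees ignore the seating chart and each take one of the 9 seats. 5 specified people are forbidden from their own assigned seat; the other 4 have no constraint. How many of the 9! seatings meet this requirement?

205056

Inclusion-exclusion on the 5 forbidden self-matches:
Σ_{j=0}^{5} (-1)^j C(5,j)(9-j)!
= C(5,0)·9! - C(5,1)·8! + C(5,2)·7! - C(5,3)·6! + C(5,4)·5! - C(5,5)·4!
= 362880 - 201600 + 50400 - 7200 + 600 - 24
= 205056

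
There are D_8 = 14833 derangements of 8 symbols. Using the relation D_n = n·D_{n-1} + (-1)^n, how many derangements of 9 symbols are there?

133496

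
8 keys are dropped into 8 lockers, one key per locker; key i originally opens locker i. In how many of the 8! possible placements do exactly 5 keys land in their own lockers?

Pick the 5 fixed positions: C(8,5) = 56 ways.
The other 3 form a derangement: !3 = 2.
Total: 56 × 2 = 112.

112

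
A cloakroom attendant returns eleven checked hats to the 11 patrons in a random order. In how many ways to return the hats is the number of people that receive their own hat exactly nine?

55

Choose which 9 of the 11 are fixed: C(11,9) = 55.
The remaining 2 must be deranged: !2 = 1.
Total: 55 × 1 = 55.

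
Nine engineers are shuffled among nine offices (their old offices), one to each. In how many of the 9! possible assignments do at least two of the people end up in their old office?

95887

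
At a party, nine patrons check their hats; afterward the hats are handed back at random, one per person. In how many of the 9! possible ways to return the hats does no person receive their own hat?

By inclusion-exclusion, !9 = Σ (-1)^k · 9!/k! for k=0..9
= 9! - 9!/1! + 9!/2! - 9!/3! + 9!/4! - 9!/5! + 9!/6! - 9!/7! + 9!/8! - 9!/9!
= 362880 - 362880 + 181440 - 60480 + 15120 - 3024 + 504 - 72 + 9 - 1
= 133496

133496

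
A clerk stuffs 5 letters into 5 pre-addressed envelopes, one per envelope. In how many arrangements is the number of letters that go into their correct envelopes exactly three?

10

Choose which 3 of the 5 are fixed: C(5,3) = 10.
The remaining 2 must be deranged: !2 = 1.
Total: 10 × 1 = 10.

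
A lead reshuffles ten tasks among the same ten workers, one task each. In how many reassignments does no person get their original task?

1334961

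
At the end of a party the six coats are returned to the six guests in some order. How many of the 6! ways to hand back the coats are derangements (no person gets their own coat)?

Recurrence: !6 = 5·(!5 + !4).
!6 = 5·(44 + 9) = 5·53 = 265

265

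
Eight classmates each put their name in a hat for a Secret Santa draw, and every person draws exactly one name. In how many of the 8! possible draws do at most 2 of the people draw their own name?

37085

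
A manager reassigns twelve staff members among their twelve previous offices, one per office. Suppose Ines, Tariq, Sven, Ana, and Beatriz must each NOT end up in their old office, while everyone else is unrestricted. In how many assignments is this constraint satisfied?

Inclusion-exclusion on the 5 forbidden self-matches:
Σ_{j=0}^{5} (-1)^j C(5,j)(12-j)!
= C(5,0)·12! - C(5,1)·11! + C(5,2)·10! - C(5,3)·9! + C(5,4)·8! - C(5,5)·7!
= 479001600 - 199584000 + 36288000 - 3628800 + 201600 - 5040
= 312273360

312273360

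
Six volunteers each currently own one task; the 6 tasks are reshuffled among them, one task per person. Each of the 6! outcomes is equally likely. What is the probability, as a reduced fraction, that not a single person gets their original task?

Favorable outcomes: !6 = 265.
Total outcomes: 6! = 720.
Probability = 265/720 = 53/144.

53/144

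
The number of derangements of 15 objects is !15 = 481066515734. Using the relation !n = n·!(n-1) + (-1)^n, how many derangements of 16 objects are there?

7697064251745

!16 = 16·481066515734 + 1 = 7697064251745.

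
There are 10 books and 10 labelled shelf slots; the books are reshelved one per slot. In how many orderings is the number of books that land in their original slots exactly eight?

45

Pick the 8 fixed positions: C(10,8) = 45 ways.
The remaining 2 must be deranged: !2 = 1.
Total: 45 × 1 = 45.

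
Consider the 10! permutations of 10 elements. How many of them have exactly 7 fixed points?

240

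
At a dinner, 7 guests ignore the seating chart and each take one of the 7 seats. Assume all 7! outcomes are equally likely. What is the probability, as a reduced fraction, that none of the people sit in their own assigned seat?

Favorable outcomes: !7 = 1854.
Total outcomes: 7! = 5040.
Probability = 1854/5040 = 103/280.

103/280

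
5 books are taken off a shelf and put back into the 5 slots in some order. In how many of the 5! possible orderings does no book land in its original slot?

44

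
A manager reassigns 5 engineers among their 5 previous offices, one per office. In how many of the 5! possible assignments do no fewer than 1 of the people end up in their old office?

Sum C(5,i)·!(5-i) for i = 1..5:
  i=1: C(5,1)·!4 = 5·9 = 45
  i=2: C(5,2)·!3 = 10·2 = 20
  i=3: C(5,3)·!2 = 10·1 = 10
  i=4: C(5,4)·!1 = 5·0 = 0
  i=5: C(5,5)·!0 = 1·1 = 1
Total = 76.

76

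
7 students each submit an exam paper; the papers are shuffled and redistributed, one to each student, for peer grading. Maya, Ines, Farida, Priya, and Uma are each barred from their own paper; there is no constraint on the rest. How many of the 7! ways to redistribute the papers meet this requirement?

Let A_j be the event that the j-th constrained one is fixed. By inclusion-exclusion over the 5 events:
Σ_{j=0}^{5} (-1)^j C(5,j)(7-j)!
= C(5,0)·7! - C(5,1)·6! + C(5,2)·5! - C(5,3)·4! + C(5,4)·3! - C(5,5)·2!
= 5040 - 3600 + 1200 - 240 + 30 - 2
= 2428

2428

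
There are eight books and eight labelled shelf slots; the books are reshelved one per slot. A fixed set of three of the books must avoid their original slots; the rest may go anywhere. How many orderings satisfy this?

27240

Inclusion-exclusion on the 3 forbidden self-matches:
Σ_{j=0}^{3} (-1)^j C(3,j)(8-j)!
= C(3,0)·8! - C(3,1)·7! + C(3,2)·6! - C(3,3)·5!
= 40320 - 15120 + 2160 - 120
= 27240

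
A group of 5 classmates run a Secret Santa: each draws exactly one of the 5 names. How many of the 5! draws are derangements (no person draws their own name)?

The subfactorial !5 = [5!/e] (nearest integer).
5! = 120, and 120/e ≈ 44.15, so !5 = 44.

44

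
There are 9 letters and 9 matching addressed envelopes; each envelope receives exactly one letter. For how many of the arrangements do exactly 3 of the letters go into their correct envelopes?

22260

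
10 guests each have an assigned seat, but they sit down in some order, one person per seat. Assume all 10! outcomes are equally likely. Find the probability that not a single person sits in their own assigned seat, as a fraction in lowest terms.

16481/44800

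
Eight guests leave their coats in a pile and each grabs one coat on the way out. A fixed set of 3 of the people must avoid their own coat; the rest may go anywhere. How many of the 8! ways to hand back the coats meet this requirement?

Let A_j be the event that the j-th constrained one is fixed. By inclusion-exclusion over the 3 events:
Σ_{j=0}^{3} (-1)^j C(3,j)(8-j)!
= C(3,0)·8! - C(3,1)·7! + C(3,2)·6! - C(3,3)·5!
= 40320 - 15120 + 2160 - 120
= 27240

27240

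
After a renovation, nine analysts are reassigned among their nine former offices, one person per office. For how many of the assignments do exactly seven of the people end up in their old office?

36

Choose which 7 of the 9 are fixed: C(9,7) = 36.
The remaining 2 must be deranged: !2 = 1.
Total: 36 × 1 = 36.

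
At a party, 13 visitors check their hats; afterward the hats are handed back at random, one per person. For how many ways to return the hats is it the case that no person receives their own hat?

2290792932

The subfactorial !13 = [13!/e] (nearest integer).
13! = 6227020800, and 6227020800/e ≈ 2290792932.07, so !13 = 2290792932.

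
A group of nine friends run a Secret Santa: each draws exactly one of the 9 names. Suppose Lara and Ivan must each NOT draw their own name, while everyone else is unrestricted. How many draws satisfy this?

Let A_j be the event that the j-th constrained one is fixed. By inclusion-exclusion over the 2 events:
Σ_{j=0}^{2} (-1)^j C(2,j)(9-j)!
= C(2,0)·9! - C(2,1)·8! + C(2,2)·7!
= 362880 - 80640 + 5040
= 287280

287280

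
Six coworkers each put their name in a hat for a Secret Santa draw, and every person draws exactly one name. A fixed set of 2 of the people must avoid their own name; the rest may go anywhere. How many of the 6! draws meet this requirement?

504

Inclusion-exclusion on the 2 forbidden self-matches:
Σ_{j=0}^{2} (-1)^j C(2,j)(6-j)!
= C(2,0)·6! - C(2,1)·5! + C(2,2)·4!
= 720 - 240 + 24
= 504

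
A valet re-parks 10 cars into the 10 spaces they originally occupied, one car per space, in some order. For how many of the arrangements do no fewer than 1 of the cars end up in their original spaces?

2293839

# with exactly i fixed is C(10,i)·!(10-i); sum over i=1..10:
  i=1: C(10,1)·!9 = 10·133496 = 1334960
  i=2: C(10,2)·!8 = 45·14833 = 667485
  i=3: C(10,3)·!7 = 120·1854 = 222480
  i=4: C(10,4)·!6 = 210·265 = 55650
  i=5: C(10,5)·!5 = 252·44 = 11088
  i=6: C(10,6)·!4 = 210·9 = 1890
  i=7: C(10,7)·!3 = 120·2 = 240
  i=8: C(10,8)·!2 = 45·1 = 45
  i=9: C(10,9)·!1 = 10·0 = 0
  i=10: C(10,10)·!0 = 1·1 = 1
Total = 2293839.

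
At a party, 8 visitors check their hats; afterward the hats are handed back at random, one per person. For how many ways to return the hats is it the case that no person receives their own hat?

14833

By inclusion-exclusion, !8 = Σ (-1)^k · 8!/k! for k=0..8
= 8! - 8!/1! + 8!/2! - 8!/3! + 8!/4! - 8!/5! + 8!/6! - 8!/7! + 8!/8!
= 40320 - 40320 + 20160 - 6720 + 1680 - 336 + 56 - 8 + 1
= 14833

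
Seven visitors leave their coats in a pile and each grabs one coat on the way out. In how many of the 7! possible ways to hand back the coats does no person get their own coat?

1854

The number of derangements of 7 is !7 = Σ_{k=0}^{7} (-1)^k·7!/k!
= 7! - 7!/1! + 7!/2! - 7!/3! + 7!/4! - 7!/5! + 7!/6! - 7!/7!
= 5040 - 5040 + 2520 - 840 + 210 - 42 + 7 - 1
= 1854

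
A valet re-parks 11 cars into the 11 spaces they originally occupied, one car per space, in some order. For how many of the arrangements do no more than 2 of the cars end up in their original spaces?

36711421

# with exactly i fixed is C(11,i)·!(11-i); sum over i=0..2:
  i=0: C(11,0)·!11 = 1·14684570 = 14684570
  i=1: C(11,1)·!10 = 11·1334961 = 14684571
  i=2: C(11,2)·!9 = 55·133496 = 7342280
Total = 36711421.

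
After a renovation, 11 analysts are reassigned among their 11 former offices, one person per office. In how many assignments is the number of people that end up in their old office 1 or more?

Sum C(11,i)·!(11-i) for i = 1..11:
  i=1: C(11,1)·!10 = 11·1334961 = 14684571
  i=2: C(11,2)·!9 = 55·133496 = 7342280
  i=3: C(11,3)·!8 = 165·14833 = 2447445
  i=4: C(11,4)·!7 = 330·1854 = 611820
  i=5: C(11,5)·!6 = 462·265 = 122430
  i=6: C(11,6)·!5 = 462·44 = 20328
  i=7: C(11,7)·!4 = 330·9 = 2970
  i=8: C(11,8)·!3 = 165·2 = 330
  i=9: C(11,9)·!2 = 55·1 = 55
  i=10: C(11,10)·!1 = 11·0 = 0
  i=11: C(11,11)·!0 = 1·1 = 1
Total = 25232230.

25232230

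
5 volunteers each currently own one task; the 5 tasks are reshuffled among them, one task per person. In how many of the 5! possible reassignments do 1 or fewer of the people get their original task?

Sum C(5,i)·!(5-i) for i = 0..1:
  i=0: C(5,0)·!5 = 1·44 = 44
  i=1: C(5,1)·!4 = 5·9 = 45
Total = 89.

89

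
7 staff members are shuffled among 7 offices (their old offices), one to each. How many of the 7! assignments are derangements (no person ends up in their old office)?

Use !n = (n-1)(!(n-1) + !(n-2)).
!7 = 6·(265 + 44) = 6·309 = 1854

1854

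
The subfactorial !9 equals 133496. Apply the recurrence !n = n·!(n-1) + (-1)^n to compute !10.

!10 = 10·133496 + 1 = 1334961.

1334961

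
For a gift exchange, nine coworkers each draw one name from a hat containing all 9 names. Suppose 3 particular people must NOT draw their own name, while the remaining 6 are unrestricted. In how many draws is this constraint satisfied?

Let A_j be the event that the j-th constrained one is fixed. By inclusion-exclusion over the 3 events:
Σ_{j=0}^{3} (-1)^j C(3,j)(9-j)!
= C(3,0)·9! - C(3,1)·8! + C(3,2)·7! - C(3,3)·6!
= 362880 - 120960 + 15120 - 720
= 256320

256320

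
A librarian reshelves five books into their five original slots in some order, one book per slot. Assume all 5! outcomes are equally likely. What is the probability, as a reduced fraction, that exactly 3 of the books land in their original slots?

Favorable outcomes: C(5,3)·!2 = 10·1 = 10.
Total outcomes: 5! = 120.
Probability = 10/120 = 1/12.

1/12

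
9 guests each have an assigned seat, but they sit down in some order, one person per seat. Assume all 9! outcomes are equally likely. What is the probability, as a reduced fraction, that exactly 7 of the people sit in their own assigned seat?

Favorable outcomes: C(9,7)·!2 = 36·1 = 36.
Total outcomes: 9! = 362880.
Probability = 36/362880 = 1/10080.

1/10080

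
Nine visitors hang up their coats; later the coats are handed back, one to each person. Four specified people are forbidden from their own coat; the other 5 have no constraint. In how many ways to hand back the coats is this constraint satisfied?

Inclusion-exclusion on the 4 forbidden self-matches:
Σ_{j=0}^{4} (-1)^j C(4,j)(9-j)!
= C(4,0)·9! - C(4,1)·8! + C(4,2)·7! - C(4,3)·6! + C(4,4)·5!
= 362880 - 161280 + 30240 - 2880 + 120
= 229080

229080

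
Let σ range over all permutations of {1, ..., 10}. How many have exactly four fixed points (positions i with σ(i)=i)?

Pick the 4 fixed positions: C(10,4) = 210 ways.
The remaining 6 must be deranged: !6 = 265.
Total: 210 × 265 = 55650.

55650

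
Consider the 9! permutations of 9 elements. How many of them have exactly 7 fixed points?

36

Choose which 7 of the 9 are fixed: C(9,7) = 36.
The other 2 form a derangement: !2 = 1.
Total: 36 × 1 = 36.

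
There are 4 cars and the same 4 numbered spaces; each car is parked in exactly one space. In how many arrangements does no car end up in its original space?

9

The subfactorial !4 = [4!/e] (nearest integer).
4! = 24, and 24/e ≈ 8.83, so !4 = 9.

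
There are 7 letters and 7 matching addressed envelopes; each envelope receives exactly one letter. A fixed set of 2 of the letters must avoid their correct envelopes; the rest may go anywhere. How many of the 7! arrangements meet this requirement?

Let A_j be the event that the j-th constrained one is fixed. By inclusion-exclusion over the 2 events:
Σ_{j=0}^{2} (-1)^j C(2,j)(7-j)!
= C(2,0)·7! - C(2,1)·6! + C(2,2)·5!
= 5040 - 1440 + 120
= 3720

3720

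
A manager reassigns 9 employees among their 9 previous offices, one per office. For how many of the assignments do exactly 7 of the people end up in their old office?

Choose which 7 of the 9 are fixed: C(9,7) = 36.
The remaining 2 must be deranged: !2 = 1.
Total: 36 × 1 = 36.

36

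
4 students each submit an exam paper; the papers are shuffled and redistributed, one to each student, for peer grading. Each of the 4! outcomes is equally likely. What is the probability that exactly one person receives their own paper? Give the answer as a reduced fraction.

1/3

Favorable outcomes: C(4,1)·!3 = 4·2 = 8.
Total outcomes: 4! = 24.
Probability = 8/24 = 1/3.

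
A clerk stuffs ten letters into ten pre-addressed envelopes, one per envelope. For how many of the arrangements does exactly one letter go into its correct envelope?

1334960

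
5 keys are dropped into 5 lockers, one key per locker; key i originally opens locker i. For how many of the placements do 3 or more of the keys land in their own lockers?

Sum C(5,i)·!(5-i) for i = 3..5:
  i=3: C(5,3)·!2 = 10·1 = 10
  i=4: C(5,4)·!1 = 5·0 = 0
  i=5: C(5,5)·!0 = 1·1 = 1
Total = 11.

11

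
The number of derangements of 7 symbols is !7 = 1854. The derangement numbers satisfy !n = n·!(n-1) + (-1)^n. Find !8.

14833

!8 = 8·1854 + 1 = 14833.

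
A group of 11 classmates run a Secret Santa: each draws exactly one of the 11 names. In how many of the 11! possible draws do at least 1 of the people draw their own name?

Sum C(11,i)·!(11-i) for i = 1..11:
  i=1: C(11,1)·!10 = 11·1334961 = 14684571
  i=2: C(11,2)·!9 = 55·133496 = 7342280
  i=3: C(11,3)·!8 = 165·14833 = 2447445
  i=4: C(11,4)·!7 = 330·1854 = 611820
  i=5: C(11,5)·!6 = 462·265 = 122430
  i=6: C(11,6)·!5 = 462·44 = 20328
  i=7: C(11,7)·!4 = 330·9 = 2970
  i=8: C(11,8)·!3 = 165·2 = 330
  i=9: C(11,9)·!2 = 55·1 = 55
  i=10: C(11,10)·!1 = 11·0 = 0
  i=11: C(11,11)·!0 = 1·1 = 1
Total = 25232230.

25232230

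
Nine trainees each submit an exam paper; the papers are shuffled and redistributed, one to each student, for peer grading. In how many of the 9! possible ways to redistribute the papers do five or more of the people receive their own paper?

Sum C(9,i)·!(9-i) for i = 5..9:
  i=5: C(9,5)·!4 = 126·9 = 1134
  i=6: C(9,6)·!3 = 84·2 = 168
  i=7: C(9,7)·!2 = 36·1 = 36
  i=8: C(9,8)·!1 = 9·0 = 0
  i=9: C(9,9)·!0 = 1·1 = 1
Total = 1339.

1339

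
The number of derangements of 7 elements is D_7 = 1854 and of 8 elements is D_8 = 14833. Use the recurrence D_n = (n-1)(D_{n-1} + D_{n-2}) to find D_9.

133496

D_9 = (9-1)·(D_8 + D_7) = 8·(14833 + 1854) = 8·16687 = 133496.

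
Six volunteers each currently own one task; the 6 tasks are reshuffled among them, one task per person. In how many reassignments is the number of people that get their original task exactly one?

Choose which one of the 6 is fixed: C(6,1) = 6.
The other 5 form a derangement: !5 = 44.
Total: 6 × 44 = 264.

264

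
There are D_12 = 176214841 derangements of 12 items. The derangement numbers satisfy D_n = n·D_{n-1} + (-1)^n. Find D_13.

2290792932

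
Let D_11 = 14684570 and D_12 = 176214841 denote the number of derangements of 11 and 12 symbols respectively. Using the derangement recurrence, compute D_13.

D_13 = (13-1)·(D_12 + D_11) = 12·(176214841 + 14684570) = 12·190899411 = 2290792932.

2290792932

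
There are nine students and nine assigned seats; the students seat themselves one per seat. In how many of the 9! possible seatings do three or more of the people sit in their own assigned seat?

# with exactly i fixed is C(9,i)·!(9-i); sum over i=3..9:
  i=3: C(9,3)·!6 = 84·265 = 22260
  i=4: C(9,4)·!5 = 126·44 = 5544
  i=5: C(9,5)·!4 = 126·9 = 1134
  i=6: C(9,6)·!3 = 84·2 = 168
  i=7: C(9,7)·!2 = 36·1 = 36
  i=8: C(9,8)·!1 = 9·0 = 0
  i=9: C(9,9)·!0 = 1·1 = 1
Total = 29143.

29143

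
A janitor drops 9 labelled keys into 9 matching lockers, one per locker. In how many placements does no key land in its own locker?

133496

By inclusion-exclusion, !9 = Σ (-1)^k · 9!/k! for k=0..9
= 9! - 9!/1! + 9!/2! - 9!/3! + 9!/4! - 9!/5! + 9!/6! - 9!/7! + 9!/8! - 9!/9!
= 362880 - 362880 + 181440 - 60480 + 15120 - 3024 + 504 - 72 + 9 - 1
= 133496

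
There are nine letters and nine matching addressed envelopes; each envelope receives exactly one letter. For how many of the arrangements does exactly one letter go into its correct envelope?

133497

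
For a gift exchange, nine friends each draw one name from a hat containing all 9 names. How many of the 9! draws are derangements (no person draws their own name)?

The number of derangements of 9 is !9 = Σ_{k=0}^{9} (-1)^k·9!/k!
= 9! - 9!/1! + 9!/2! - 9!/3! + 9!/4! - 9!/5! + 9!/6! - 9!/7! + 9!/8! - 9!/9!
= 362880 - 362880 + 181440 - 60480 + 15120 - 3024 + 504 - 72 + 9 - 1
= 133496

133496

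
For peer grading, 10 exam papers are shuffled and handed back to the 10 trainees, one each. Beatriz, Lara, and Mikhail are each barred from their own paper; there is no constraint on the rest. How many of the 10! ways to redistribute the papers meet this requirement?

2656080

Inclusion-exclusion on the 3 forbidden self-matches:
Σ_{j=0}^{3} (-1)^j C(3,j)(10-j)!
= C(3,0)·10! - C(3,1)·9! + C(3,2)·8! - C(3,3)·7!
= 3628800 - 1088640 + 120960 - 5040
= 2656080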